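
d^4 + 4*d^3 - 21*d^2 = d^2*(d - 3)*(d + 7)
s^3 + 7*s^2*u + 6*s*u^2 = s*(s + u)*(s + 6*u)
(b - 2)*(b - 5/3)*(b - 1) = b^3 - 14*b^2/3 + 7*b - 10/3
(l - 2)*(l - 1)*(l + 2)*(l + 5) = l^4 + 4*l^3 - 9*l^2 - 16*l + 20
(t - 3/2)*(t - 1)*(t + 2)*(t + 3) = t^4 + 5*t^3/2 - 5*t^2 - 15*t/2 + 9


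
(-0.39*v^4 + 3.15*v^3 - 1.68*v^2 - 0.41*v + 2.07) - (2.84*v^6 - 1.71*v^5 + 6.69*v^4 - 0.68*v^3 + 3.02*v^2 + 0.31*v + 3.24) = -2.84*v^6 + 1.71*v^5 - 7.08*v^4 + 3.83*v^3 - 4.7*v^2 - 0.72*v - 1.17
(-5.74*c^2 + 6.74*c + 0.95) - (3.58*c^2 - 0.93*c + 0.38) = -9.32*c^2 + 7.67*c + 0.57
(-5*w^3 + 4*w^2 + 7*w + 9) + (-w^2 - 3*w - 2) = -5*w^3 + 3*w^2 + 4*w + 7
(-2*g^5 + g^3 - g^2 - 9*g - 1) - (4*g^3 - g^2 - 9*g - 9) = -2*g^5 - 3*g^3 + 8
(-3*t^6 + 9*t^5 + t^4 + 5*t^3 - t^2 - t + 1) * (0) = 0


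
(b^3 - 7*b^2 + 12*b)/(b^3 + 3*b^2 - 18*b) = (b - 4)/(b + 6)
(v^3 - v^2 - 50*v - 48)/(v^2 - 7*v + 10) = (v^3 - v^2 - 50*v - 48)/(v^2 - 7*v + 10)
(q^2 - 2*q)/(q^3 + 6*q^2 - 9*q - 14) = q/(q^2 + 8*q + 7)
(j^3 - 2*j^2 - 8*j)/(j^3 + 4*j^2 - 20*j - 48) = j/(j + 6)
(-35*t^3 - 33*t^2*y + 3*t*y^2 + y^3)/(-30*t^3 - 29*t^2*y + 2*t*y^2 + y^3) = (7*t + y)/(6*t + y)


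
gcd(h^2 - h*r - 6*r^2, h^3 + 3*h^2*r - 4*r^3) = h + 2*r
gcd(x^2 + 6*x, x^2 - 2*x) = x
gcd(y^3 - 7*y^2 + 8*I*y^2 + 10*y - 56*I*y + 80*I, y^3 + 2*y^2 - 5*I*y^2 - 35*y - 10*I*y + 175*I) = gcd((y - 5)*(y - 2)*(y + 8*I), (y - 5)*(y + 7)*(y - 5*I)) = y - 5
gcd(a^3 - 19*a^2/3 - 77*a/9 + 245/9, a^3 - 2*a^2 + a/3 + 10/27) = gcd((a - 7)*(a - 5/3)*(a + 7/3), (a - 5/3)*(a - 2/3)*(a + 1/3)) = a - 5/3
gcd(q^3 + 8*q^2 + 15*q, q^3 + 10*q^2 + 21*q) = q^2 + 3*q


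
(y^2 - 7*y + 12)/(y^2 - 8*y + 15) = (y - 4)/(y - 5)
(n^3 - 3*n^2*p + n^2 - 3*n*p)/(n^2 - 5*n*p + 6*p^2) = n*(-n - 1)/(-n + 2*p)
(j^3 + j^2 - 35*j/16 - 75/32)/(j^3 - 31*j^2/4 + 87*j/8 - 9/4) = (16*j^2 + 40*j + 25)/(4*(4*j^2 - 25*j + 6))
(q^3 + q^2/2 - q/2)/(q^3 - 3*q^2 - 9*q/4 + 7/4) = 2*q/(2*q - 7)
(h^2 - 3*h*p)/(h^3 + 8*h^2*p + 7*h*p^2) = (h - 3*p)/(h^2 + 8*h*p + 7*p^2)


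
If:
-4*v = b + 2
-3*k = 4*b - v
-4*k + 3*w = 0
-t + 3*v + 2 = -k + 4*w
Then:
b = -9*w/17 - 2/17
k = 3*w/4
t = 10/17 - 97*w/34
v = 9*w/68 - 8/17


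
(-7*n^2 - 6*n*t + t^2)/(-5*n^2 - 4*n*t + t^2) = (-7*n + t)/(-5*n + t)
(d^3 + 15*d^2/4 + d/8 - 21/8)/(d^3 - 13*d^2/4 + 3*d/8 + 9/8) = (2*d^2 + 9*d + 7)/(2*d^2 - 5*d - 3)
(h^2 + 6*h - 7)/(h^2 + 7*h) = (h - 1)/h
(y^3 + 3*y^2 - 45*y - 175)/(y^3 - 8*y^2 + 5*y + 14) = (y^2 + 10*y + 25)/(y^2 - y - 2)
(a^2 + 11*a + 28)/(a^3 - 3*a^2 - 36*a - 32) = (a + 7)/(a^2 - 7*a - 8)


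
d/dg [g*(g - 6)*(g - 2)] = 3*g^2 - 16*g + 12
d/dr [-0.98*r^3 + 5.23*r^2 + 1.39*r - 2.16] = -2.94*r^2 + 10.46*r + 1.39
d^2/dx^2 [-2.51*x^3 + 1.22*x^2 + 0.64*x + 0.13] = 2.44 - 15.06*x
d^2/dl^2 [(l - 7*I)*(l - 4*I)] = 2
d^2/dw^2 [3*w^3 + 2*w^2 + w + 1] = 18*w + 4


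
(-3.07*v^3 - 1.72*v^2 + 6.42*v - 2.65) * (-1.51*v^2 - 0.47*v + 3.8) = 4.6357*v^5 + 4.0401*v^4 - 20.5518*v^3 - 5.5519*v^2 + 25.6415*v - 10.07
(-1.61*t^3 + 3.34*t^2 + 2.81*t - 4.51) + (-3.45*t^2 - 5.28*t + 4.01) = -1.61*t^3 - 0.11*t^2 - 2.47*t - 0.5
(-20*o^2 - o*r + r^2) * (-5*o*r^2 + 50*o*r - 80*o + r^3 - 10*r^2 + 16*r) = 100*o^3*r^2 - 1000*o^3*r + 1600*o^3 - 15*o^2*r^3 + 150*o^2*r^2 - 240*o^2*r - 6*o*r^4 + 60*o*r^3 - 96*o*r^2 + r^5 - 10*r^4 + 16*r^3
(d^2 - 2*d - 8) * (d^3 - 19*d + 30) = d^5 - 2*d^4 - 27*d^3 + 68*d^2 + 92*d - 240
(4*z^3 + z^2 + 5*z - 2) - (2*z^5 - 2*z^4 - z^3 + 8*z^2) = -2*z^5 + 2*z^4 + 5*z^3 - 7*z^2 + 5*z - 2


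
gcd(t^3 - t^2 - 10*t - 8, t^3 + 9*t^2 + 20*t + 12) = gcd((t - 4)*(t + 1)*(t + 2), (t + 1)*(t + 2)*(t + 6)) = t^2 + 3*t + 2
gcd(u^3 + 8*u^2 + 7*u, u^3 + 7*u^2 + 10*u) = u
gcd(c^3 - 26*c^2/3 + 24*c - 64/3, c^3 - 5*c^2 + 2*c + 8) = c^2 - 6*c + 8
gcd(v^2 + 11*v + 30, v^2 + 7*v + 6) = v + 6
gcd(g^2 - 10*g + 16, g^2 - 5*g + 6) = g - 2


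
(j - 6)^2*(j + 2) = j^3 - 10*j^2 + 12*j + 72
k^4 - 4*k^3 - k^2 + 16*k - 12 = (k - 3)*(k - 2)*(k - 1)*(k + 2)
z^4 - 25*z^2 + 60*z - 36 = (z - 3)*(z - 2)*(z - 1)*(z + 6)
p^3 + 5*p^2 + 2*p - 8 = (p - 1)*(p + 2)*(p + 4)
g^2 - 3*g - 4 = (g - 4)*(g + 1)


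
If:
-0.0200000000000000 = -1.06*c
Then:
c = 0.02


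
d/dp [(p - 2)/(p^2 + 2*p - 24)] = (p^2 + 2*p - 2*(p - 2)*(p + 1) - 24)/(p^2 + 2*p - 24)^2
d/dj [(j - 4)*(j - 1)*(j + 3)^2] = 4*j^3 + 3*j^2 - 34*j - 21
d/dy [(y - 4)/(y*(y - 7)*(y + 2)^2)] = (-3*y^3 + 28*y^2 - 68*y - 56)/(y^2*(y^5 - 8*y^4 - 23*y^3 + 134*y^2 + 476*y + 392))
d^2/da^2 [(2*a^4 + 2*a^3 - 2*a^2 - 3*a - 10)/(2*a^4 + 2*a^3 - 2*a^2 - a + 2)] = 8*(-12*a^7 - 136*a^6 - 180*a^5 + 39*a^4 + 125*a^3 + 66*a^2 + 12*a - 16)/(8*a^12 + 24*a^11 - 52*a^9 + 84*a^7 - 2*a^6 - 78*a^5 + 18*a^4 + 47*a^3 - 18*a^2 - 12*a + 8)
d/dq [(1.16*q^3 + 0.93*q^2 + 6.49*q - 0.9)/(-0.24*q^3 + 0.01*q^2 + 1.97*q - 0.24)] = (1.11022302462516e-16*q^5 + 0.2348*q^4 + 7.6856*q^3 + 0.284*q^2 - 0.4284*q + 0.2154)/(0.0576*q^6 - 0.0048*q^5 - 0.9455*q^4 + 0.1546*q^3 + 3.8761*q^2 - 0.9456*q + 0.0576)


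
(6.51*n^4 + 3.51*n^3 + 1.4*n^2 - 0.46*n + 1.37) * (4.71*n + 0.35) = 30.6621*n^5 + 18.8106*n^4 + 7.8225*n^3 - 1.6766*n^2 + 6.2917*n + 0.4795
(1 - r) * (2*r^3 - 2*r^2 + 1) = -2*r^4 + 4*r^3 - 2*r^2 - r + 1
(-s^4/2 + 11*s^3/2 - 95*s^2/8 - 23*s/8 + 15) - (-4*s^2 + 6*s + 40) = -s^4/2 + 11*s^3/2 - 63*s^2/8 - 71*s/8 - 25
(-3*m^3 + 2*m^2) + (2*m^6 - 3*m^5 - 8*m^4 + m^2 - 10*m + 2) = 2*m^6 - 3*m^5 - 8*m^4 - 3*m^3 + 3*m^2 - 10*m + 2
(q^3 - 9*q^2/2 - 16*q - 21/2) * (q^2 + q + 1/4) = q^5 - 7*q^4/2 - 81*q^3/4 - 221*q^2/8 - 29*q/2 - 21/8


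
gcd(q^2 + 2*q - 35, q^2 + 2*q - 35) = q^2 + 2*q - 35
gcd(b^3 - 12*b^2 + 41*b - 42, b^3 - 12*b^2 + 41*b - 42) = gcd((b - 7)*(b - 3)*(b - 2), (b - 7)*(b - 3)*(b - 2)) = b^3 - 12*b^2 + 41*b - 42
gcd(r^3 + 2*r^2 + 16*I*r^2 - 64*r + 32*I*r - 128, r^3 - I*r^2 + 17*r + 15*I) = 1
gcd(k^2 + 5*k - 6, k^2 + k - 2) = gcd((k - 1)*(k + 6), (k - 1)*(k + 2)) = k - 1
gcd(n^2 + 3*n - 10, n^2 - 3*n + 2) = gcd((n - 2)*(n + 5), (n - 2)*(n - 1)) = n - 2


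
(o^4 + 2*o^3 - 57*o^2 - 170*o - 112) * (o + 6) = o^5 + 8*o^4 - 45*o^3 - 512*o^2 - 1132*o - 672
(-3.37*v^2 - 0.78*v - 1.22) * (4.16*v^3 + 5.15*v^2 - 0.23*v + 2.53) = -14.0192*v^5 - 20.6003*v^4 - 8.3171*v^3 - 14.6297*v^2 - 1.6928*v - 3.0866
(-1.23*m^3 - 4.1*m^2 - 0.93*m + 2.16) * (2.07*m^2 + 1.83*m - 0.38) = -2.5461*m^5 - 10.7379*m^4 - 8.9607*m^3 + 4.3273*m^2 + 4.3062*m - 0.8208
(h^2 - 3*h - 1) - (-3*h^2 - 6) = 4*h^2 - 3*h + 5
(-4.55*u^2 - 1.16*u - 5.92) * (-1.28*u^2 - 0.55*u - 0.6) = 5.824*u^4 + 3.9873*u^3 + 10.9456*u^2 + 3.952*u + 3.552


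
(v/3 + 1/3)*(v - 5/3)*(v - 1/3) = v^3/3 - v^2/3 - 13*v/27 + 5/27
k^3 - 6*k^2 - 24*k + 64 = (k - 8)*(k - 2)*(k + 4)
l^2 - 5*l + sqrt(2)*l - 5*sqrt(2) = (l - 5)*(l + sqrt(2))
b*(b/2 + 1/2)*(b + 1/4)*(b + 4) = b^4/2 + 21*b^3/8 + 21*b^2/8 + b/2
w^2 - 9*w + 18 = (w - 6)*(w - 3)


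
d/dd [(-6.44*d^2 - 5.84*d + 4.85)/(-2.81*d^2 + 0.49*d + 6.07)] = (-19.566*d^2 - 50.9246*d - 37.8253)/(7.8961*d^4 - 2.7538*d^3 - 33.8733*d^2 + 5.9486*d + 36.8449)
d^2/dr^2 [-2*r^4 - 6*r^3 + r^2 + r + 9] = -24*r^2 - 36*r + 2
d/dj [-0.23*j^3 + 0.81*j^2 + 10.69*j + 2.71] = -0.69*j^2 + 1.62*j + 10.69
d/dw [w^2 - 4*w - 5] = 2*w - 4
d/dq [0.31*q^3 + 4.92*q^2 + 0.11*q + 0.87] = 0.93*q^2 + 9.84*q + 0.11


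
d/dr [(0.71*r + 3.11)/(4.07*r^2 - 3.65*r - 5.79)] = (-2.8897*r^2 - 25.3154*r + 7.2406)/(16.5649*r^4 - 29.711*r^3 - 33.8081*r^2 + 42.267*r + 33.5241)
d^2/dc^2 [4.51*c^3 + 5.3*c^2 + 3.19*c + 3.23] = 27.06*c + 10.6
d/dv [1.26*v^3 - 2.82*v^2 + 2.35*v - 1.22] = 3.78*v^2 - 5.64*v + 2.35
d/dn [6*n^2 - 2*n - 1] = 12*n - 2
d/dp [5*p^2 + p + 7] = 10*p + 1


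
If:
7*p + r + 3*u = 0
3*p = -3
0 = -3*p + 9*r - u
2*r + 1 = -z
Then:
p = -1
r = -1/14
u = 33/14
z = -6/7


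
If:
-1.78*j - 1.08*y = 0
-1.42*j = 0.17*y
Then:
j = 0.00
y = 0.00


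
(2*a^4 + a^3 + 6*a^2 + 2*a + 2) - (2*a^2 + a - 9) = 2*a^4 + a^3 + 4*a^2 + a + 11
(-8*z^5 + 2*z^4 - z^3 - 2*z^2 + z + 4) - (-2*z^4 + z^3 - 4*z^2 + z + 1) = -8*z^5 + 4*z^4 - 2*z^3 + 2*z^2 + 3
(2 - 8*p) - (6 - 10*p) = 2*p - 4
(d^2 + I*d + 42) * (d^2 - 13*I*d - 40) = d^4 - 12*I*d^3 + 15*d^2 - 586*I*d - 1680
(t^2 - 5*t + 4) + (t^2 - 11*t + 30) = 2*t^2 - 16*t + 34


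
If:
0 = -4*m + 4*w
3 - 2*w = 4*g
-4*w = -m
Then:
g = 3/4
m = 0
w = 0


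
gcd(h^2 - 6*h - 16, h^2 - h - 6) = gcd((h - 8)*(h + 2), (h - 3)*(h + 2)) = h + 2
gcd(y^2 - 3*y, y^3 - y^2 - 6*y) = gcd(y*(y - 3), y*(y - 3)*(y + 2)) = y^2 - 3*y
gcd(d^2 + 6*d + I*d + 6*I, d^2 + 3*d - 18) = d + 6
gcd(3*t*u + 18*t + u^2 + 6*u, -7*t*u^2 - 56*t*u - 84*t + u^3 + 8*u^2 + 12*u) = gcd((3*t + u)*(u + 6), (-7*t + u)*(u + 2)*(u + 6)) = u + 6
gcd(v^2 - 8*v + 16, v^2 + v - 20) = v - 4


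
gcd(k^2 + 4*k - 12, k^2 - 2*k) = k - 2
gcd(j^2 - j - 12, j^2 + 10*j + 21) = j + 3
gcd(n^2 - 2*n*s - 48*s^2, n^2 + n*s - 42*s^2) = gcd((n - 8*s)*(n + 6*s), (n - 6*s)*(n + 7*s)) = 1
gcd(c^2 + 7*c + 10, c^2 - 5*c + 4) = 1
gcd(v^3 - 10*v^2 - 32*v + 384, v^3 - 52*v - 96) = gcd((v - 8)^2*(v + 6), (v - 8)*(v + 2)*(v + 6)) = v^2 - 2*v - 48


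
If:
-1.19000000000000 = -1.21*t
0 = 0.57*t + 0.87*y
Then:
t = 0.98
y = -0.64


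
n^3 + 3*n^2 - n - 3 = (n - 1)*(n + 1)*(n + 3)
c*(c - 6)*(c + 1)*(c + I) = c^4 - 5*c^3 + I*c^3 - 6*c^2 - 5*I*c^2 - 6*I*c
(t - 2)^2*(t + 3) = t^3 - t^2 - 8*t + 12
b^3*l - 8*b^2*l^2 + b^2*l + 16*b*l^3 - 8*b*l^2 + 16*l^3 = (b - 4*l)^2*(b*l + l)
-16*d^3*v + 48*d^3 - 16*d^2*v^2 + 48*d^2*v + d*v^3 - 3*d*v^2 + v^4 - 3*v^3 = (-4*d + v)*(d + v)*(4*d + v)*(v - 3)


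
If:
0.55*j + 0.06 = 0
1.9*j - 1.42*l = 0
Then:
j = -0.11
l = -0.15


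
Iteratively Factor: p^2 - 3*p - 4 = (p - 4)*(p + 1)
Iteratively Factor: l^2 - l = (l - 1)*(l)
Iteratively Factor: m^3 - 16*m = (m - 4)*(m^2 + 4*m) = m*(m - 4)*(m + 4)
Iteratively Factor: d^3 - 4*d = (d - 2)*(d^2 + 2*d) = (d - 2)*(d + 2)*(d)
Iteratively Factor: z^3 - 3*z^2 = (z)*(z^2 - 3*z) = z*(z - 3)*(z)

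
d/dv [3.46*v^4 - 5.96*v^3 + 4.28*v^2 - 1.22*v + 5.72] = 13.84*v^3 - 17.88*v^2 + 8.56*v - 1.22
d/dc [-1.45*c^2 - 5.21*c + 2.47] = -2.9*c - 5.21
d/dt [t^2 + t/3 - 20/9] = 2*t + 1/3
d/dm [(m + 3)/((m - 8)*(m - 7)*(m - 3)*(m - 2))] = (-3*m^4 + 28*m^3 + 43*m^2 - 822*m + 1446)/(m^8 - 40*m^7 + 674*m^6 - 6220*m^5 + 34241*m^4 - 114820*m^3 + 228964*m^2 - 248640*m + 112896)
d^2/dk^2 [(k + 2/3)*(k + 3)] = 2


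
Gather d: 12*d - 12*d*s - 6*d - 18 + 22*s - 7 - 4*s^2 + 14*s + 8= d*(6 - 12*s) - 4*s^2 + 36*s - 17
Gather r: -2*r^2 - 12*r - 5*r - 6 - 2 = -2*r^2 - 17*r - 8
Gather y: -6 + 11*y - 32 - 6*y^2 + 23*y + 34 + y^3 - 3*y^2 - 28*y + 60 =y^3 - 9*y^2 + 6*y + 56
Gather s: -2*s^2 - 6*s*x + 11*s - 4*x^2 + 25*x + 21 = -2*s^2 + s*(11 - 6*x) - 4*x^2 + 25*x + 21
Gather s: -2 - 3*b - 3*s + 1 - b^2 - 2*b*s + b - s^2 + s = -b^2 - 2*b - s^2 + s*(-2*b - 2) - 1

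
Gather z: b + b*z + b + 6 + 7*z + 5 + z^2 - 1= 2*b + z^2 + z*(b + 7) + 10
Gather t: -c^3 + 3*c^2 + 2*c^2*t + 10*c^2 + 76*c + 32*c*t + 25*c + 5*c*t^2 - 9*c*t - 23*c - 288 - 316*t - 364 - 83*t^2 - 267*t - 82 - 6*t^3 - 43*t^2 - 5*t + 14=-c^3 + 13*c^2 + 78*c - 6*t^3 + t^2*(5*c - 126) + t*(2*c^2 + 23*c - 588) - 720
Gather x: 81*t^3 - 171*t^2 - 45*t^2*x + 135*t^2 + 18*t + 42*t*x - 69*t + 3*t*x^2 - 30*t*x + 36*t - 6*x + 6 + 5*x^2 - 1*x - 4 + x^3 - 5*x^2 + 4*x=81*t^3 - 36*t^2 + 3*t*x^2 - 15*t + x^3 + x*(-45*t^2 + 12*t - 3) + 2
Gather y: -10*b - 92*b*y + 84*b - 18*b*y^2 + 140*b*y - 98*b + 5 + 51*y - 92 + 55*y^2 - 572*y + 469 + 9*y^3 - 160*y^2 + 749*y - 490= -24*b + 9*y^3 + y^2*(-18*b - 105) + y*(48*b + 228) - 108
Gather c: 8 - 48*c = 8 - 48*c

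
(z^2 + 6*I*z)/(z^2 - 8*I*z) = (z + 6*I)/(z - 8*I)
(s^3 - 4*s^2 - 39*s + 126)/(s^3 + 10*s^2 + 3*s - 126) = (s - 7)/(s + 7)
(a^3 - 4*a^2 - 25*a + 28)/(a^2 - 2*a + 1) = (a^2 - 3*a - 28)/(a - 1)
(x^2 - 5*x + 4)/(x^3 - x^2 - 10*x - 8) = (x - 1)/(x^2 + 3*x + 2)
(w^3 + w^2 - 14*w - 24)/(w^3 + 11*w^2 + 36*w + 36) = (w - 4)/(w + 6)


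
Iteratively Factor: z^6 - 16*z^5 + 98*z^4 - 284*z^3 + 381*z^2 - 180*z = (z - 5)*(z^5 - 11*z^4 + 43*z^3 - 69*z^2 + 36*z) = (z - 5)*(z - 4)*(z^4 - 7*z^3 + 15*z^2 - 9*z) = (z - 5)*(z - 4)*(z - 3)*(z^3 - 4*z^2 + 3*z) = z*(z - 5)*(z - 4)*(z - 3)*(z^2 - 4*z + 3) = z*(z - 5)*(z - 4)*(z - 3)^2*(z - 1)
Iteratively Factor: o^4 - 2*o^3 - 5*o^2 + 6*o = (o - 1)*(o^3 - o^2 - 6*o) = (o - 3)*(o - 1)*(o^2 + 2*o) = (o - 3)*(o - 1)*(o + 2)*(o)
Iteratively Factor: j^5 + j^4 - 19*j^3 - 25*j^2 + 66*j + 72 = (j + 1)*(j^4 - 19*j^2 - 6*j + 72) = (j + 1)*(j + 3)*(j^3 - 3*j^2 - 10*j + 24) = (j + 1)*(j + 3)^2*(j^2 - 6*j + 8) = (j - 4)*(j + 1)*(j + 3)^2*(j - 2)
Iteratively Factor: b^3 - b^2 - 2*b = (b - 2)*(b^2 + b) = (b - 2)*(b + 1)*(b)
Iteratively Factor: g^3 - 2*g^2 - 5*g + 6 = (g + 2)*(g^2 - 4*g + 3) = (g - 1)*(g + 2)*(g - 3)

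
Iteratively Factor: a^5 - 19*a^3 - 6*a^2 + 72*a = (a - 2)*(a^4 + 2*a^3 - 15*a^2 - 36*a) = (a - 2)*(a + 3)*(a^3 - a^2 - 12*a) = (a - 2)*(a + 3)^2*(a^2 - 4*a) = (a - 4)*(a - 2)*(a + 3)^2*(a)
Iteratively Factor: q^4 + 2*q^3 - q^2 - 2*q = (q + 1)*(q^3 + q^2 - 2*q) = (q + 1)*(q + 2)*(q^2 - q) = (q - 1)*(q + 1)*(q + 2)*(q)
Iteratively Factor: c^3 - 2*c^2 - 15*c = (c + 3)*(c^2 - 5*c) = c*(c + 3)*(c - 5)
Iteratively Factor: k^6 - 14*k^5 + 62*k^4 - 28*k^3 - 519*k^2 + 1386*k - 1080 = (k - 5)*(k^5 - 9*k^4 + 17*k^3 + 57*k^2 - 234*k + 216) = (k - 5)*(k - 2)*(k^4 - 7*k^3 + 3*k^2 + 63*k - 108) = (k - 5)*(k - 2)*(k + 3)*(k^3 - 10*k^2 + 33*k - 36) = (k - 5)*(k - 4)*(k - 2)*(k + 3)*(k^2 - 6*k + 9) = (k - 5)*(k - 4)*(k - 3)*(k - 2)*(k + 3)*(k - 3)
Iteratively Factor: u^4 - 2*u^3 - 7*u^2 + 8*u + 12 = (u + 1)*(u^3 - 3*u^2 - 4*u + 12) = (u + 1)*(u + 2)*(u^2 - 5*u + 6) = (u - 2)*(u + 1)*(u + 2)*(u - 3)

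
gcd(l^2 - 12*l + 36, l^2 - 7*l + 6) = l - 6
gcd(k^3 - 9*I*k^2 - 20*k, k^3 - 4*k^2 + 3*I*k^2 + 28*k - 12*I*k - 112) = k - 4*I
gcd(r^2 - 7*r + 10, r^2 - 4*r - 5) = r - 5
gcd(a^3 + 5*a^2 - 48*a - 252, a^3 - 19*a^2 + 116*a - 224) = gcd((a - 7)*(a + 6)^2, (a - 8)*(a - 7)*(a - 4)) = a - 7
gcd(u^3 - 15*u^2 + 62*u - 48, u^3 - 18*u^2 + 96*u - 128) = u - 8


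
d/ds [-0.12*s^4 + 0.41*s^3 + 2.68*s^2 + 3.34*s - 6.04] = -0.48*s^3 + 1.23*s^2 + 5.36*s + 3.34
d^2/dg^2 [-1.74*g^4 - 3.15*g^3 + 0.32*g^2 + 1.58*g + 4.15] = -20.88*g^2 - 18.9*g + 0.64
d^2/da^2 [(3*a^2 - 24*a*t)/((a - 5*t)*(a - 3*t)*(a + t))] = 6*(a^6 - 24*a^5*t + 147*a^4*t^2 - 392*a^3*t^3 + 1035*a^2*t^4 - 2520*a*t^5 + 1065*t^6)/(a^9 - 21*a^8*t + 168*a^7*t^2 - 592*a^6*t^3 + 546*a^5*t^4 + 1806*a^4*t^5 - 3392*a^3*t^6 - 2520*a^2*t^7 + 4725*a*t^8 + 3375*t^9)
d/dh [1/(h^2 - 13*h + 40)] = (13 - 2*h)/(h^2 - 13*h + 40)^2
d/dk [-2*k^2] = -4*k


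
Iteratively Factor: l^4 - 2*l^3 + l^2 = (l - 1)*(l^3 - l^2) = l*(l - 1)*(l^2 - l) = l^2*(l - 1)*(l - 1)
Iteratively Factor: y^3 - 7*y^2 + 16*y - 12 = (y - 3)*(y^2 - 4*y + 4) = (y - 3)*(y - 2)*(y - 2)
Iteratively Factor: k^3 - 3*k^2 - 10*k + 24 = (k + 3)*(k^2 - 6*k + 8) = (k - 2)*(k + 3)*(k - 4)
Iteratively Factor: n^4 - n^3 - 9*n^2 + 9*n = (n - 3)*(n^3 + 2*n^2 - 3*n) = n*(n - 3)*(n^2 + 2*n - 3) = n*(n - 3)*(n - 1)*(n + 3)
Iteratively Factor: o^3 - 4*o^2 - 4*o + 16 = (o - 2)*(o^2 - 2*o - 8) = (o - 2)*(o + 2)*(o - 4)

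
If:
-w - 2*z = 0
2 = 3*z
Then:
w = -4/3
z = 2/3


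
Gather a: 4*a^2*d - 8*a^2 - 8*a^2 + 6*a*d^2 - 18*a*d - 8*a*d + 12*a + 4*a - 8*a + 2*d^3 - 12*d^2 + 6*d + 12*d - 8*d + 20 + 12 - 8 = a^2*(4*d - 16) + a*(6*d^2 - 26*d + 8) + 2*d^3 - 12*d^2 + 10*d + 24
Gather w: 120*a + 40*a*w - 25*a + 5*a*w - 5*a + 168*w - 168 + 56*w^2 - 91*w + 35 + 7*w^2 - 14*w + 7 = 90*a + 63*w^2 + w*(45*a + 63) - 126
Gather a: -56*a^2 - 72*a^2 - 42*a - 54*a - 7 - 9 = -128*a^2 - 96*a - 16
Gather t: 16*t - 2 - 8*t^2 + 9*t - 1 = -8*t^2 + 25*t - 3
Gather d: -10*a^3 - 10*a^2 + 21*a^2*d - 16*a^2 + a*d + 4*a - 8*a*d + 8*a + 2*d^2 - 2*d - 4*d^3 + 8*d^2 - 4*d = -10*a^3 - 26*a^2 + 12*a - 4*d^3 + 10*d^2 + d*(21*a^2 - 7*a - 6)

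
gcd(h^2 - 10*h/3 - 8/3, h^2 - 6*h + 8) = h - 4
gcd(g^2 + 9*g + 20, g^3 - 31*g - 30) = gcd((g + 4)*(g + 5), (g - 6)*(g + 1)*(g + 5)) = g + 5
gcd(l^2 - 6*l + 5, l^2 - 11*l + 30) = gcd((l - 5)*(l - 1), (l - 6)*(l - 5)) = l - 5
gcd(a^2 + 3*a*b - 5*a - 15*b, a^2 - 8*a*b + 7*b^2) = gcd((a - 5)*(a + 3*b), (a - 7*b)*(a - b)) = 1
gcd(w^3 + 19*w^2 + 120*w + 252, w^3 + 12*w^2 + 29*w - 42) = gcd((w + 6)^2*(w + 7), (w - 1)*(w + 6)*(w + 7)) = w^2 + 13*w + 42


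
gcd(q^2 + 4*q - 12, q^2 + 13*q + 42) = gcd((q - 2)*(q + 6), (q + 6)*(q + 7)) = q + 6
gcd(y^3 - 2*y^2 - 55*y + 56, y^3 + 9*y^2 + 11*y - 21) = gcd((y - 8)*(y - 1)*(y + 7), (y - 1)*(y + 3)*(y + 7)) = y^2 + 6*y - 7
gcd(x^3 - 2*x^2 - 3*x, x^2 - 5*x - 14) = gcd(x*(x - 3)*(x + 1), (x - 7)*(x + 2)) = 1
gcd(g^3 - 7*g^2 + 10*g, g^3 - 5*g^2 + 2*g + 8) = g - 2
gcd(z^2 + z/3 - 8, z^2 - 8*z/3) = z - 8/3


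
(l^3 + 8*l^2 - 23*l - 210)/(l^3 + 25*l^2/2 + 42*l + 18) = 2*(l^2 + 2*l - 35)/(2*l^2 + 13*l + 6)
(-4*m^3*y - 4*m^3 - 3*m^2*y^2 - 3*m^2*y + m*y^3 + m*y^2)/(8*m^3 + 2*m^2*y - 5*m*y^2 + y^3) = m*(y + 1)/(-2*m + y)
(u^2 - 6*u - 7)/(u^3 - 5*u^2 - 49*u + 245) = (u + 1)/(u^2 + 2*u - 35)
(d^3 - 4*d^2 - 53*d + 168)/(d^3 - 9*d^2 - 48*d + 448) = (d - 3)/(d - 8)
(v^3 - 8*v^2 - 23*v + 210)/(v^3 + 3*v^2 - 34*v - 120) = (v - 7)/(v + 4)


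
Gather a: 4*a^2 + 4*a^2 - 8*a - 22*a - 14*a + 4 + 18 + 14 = 8*a^2 - 44*a + 36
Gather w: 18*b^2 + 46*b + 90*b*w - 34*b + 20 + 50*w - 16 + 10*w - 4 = 18*b^2 + 12*b + w*(90*b + 60)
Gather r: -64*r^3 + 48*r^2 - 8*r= -64*r^3 + 48*r^2 - 8*r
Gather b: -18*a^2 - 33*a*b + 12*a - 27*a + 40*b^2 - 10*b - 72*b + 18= -18*a^2 - 15*a + 40*b^2 + b*(-33*a - 82) + 18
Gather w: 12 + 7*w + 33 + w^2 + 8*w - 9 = w^2 + 15*w + 36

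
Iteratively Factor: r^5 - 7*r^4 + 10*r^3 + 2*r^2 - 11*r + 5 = (r - 1)*(r^4 - 6*r^3 + 4*r^2 + 6*r - 5) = (r - 1)^2*(r^3 - 5*r^2 - r + 5) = (r - 1)^2*(r + 1)*(r^2 - 6*r + 5) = (r - 5)*(r - 1)^2*(r + 1)*(r - 1)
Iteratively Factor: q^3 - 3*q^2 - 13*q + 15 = (q - 5)*(q^2 + 2*q - 3) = (q - 5)*(q + 3)*(q - 1)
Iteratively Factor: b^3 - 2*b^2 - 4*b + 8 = (b - 2)*(b^2 - 4) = (b - 2)^2*(b + 2)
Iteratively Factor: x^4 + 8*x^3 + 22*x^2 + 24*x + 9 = (x + 3)*(x^3 + 5*x^2 + 7*x + 3) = (x + 1)*(x + 3)*(x^2 + 4*x + 3) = (x + 1)^2*(x + 3)*(x + 3)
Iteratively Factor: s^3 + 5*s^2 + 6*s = (s + 2)*(s^2 + 3*s) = (s + 2)*(s + 3)*(s)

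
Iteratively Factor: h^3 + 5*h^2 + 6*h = (h + 2)*(h^2 + 3*h) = h*(h + 2)*(h + 3)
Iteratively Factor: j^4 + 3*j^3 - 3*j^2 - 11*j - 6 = (j + 1)*(j^3 + 2*j^2 - 5*j - 6) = (j + 1)^2*(j^2 + j - 6) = (j - 2)*(j + 1)^2*(j + 3)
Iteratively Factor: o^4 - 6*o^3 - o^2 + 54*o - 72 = (o - 2)*(o^3 - 4*o^2 - 9*o + 36) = (o - 3)*(o - 2)*(o^2 - o - 12) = (o - 4)*(o - 3)*(o - 2)*(o + 3)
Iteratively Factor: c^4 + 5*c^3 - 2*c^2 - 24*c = (c + 3)*(c^3 + 2*c^2 - 8*c) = c*(c + 3)*(c^2 + 2*c - 8) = c*(c + 3)*(c + 4)*(c - 2)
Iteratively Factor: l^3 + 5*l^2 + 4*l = (l + 1)*(l^2 + 4*l) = (l + 1)*(l + 4)*(l)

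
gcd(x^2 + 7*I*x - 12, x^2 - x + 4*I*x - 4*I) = x + 4*I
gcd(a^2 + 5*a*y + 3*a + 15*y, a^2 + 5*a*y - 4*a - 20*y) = a + 5*y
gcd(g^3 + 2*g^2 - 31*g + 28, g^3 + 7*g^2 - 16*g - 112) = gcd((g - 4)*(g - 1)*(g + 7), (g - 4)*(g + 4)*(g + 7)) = g^2 + 3*g - 28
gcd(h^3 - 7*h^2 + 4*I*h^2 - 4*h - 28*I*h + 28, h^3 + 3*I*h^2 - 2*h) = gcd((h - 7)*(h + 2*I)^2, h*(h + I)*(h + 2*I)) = h + 2*I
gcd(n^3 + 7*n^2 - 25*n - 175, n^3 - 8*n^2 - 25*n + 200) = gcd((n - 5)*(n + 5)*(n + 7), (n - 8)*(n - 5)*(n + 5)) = n^2 - 25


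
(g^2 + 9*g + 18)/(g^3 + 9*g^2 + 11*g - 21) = (g + 6)/(g^2 + 6*g - 7)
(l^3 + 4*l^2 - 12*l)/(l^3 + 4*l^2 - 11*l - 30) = l*(l^2 + 4*l - 12)/(l^3 + 4*l^2 - 11*l - 30)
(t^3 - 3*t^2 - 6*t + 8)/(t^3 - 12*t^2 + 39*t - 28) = (t + 2)/(t - 7)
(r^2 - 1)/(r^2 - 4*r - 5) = (r - 1)/(r - 5)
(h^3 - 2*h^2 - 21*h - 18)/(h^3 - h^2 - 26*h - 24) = (h + 3)/(h + 4)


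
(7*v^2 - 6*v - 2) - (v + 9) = 7*v^2 - 7*v - 11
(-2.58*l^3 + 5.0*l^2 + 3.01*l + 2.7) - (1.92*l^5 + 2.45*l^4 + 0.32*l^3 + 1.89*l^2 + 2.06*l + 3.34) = -1.92*l^5 - 2.45*l^4 - 2.9*l^3 + 3.11*l^2 + 0.95*l - 0.64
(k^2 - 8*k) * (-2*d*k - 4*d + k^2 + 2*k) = -2*d*k^3 + 12*d*k^2 + 32*d*k + k^4 - 6*k^3 - 16*k^2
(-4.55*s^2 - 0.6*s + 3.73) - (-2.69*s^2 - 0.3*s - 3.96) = -1.86*s^2 - 0.3*s + 7.69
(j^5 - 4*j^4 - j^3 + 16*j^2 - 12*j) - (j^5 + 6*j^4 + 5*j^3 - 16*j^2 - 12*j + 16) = -10*j^4 - 6*j^3 + 32*j^2 - 16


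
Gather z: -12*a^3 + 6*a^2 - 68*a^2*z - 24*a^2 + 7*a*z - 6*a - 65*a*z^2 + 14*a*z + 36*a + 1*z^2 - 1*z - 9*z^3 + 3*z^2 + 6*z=-12*a^3 - 18*a^2 + 30*a - 9*z^3 + z^2*(4 - 65*a) + z*(-68*a^2 + 21*a + 5)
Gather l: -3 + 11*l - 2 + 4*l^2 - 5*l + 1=4*l^2 + 6*l - 4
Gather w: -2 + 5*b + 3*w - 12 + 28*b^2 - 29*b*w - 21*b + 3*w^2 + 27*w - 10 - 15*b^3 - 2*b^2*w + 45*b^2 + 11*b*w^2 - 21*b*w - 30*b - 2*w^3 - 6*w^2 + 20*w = -15*b^3 + 73*b^2 - 46*b - 2*w^3 + w^2*(11*b - 3) + w*(-2*b^2 - 50*b + 50) - 24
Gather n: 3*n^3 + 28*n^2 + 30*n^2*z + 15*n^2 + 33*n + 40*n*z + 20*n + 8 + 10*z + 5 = 3*n^3 + n^2*(30*z + 43) + n*(40*z + 53) + 10*z + 13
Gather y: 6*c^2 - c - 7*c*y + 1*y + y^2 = 6*c^2 - c + y^2 + y*(1 - 7*c)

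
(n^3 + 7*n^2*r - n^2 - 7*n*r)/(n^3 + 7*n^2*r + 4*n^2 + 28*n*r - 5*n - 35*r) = n/(n + 5)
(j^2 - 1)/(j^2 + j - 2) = (j + 1)/(j + 2)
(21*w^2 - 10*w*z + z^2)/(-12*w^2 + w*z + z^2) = (-7*w + z)/(4*w + z)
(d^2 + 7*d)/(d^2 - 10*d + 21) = d*(d + 7)/(d^2 - 10*d + 21)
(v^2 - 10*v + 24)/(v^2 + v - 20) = (v - 6)/(v + 5)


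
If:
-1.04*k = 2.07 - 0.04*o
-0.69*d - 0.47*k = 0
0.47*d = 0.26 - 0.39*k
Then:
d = -2.54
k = 3.72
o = 148.52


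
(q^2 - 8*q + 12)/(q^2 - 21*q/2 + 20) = 2*(q^2 - 8*q + 12)/(2*q^2 - 21*q + 40)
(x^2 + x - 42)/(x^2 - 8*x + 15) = (x^2 + x - 42)/(x^2 - 8*x + 15)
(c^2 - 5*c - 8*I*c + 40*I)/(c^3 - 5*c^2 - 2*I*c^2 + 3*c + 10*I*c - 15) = (c - 8*I)/(c^2 - 2*I*c + 3)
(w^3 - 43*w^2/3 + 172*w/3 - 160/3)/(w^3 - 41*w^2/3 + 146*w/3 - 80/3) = (3*w - 4)/(3*w - 2)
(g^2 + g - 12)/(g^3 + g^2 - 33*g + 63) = (g + 4)/(g^2 + 4*g - 21)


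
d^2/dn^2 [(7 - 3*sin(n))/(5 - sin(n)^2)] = (-27*sin(n)^5 + 28*sin(n)^4 + 98*sin(n)^2 - 33*sin(n) + 27*sin(3*n)/2 + 3*sin(5*n)/2 - 70)/(sin(n)^2 - 5)^3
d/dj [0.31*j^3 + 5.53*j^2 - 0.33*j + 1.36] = 0.93*j^2 + 11.06*j - 0.33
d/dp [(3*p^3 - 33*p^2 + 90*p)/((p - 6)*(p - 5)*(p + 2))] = 6/(p^2 + 4*p + 4)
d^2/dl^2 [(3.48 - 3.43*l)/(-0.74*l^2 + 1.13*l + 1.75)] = ((12.9022 - 15.2292*l)*(-0.74*l^2 + 1.13*l + 1.75) - (1.48*l - 1.13)*(2.96*l - 2.26)*(3.43*l - 3.48))/(-0.74*l^2 + 1.13*l + 1.75)^3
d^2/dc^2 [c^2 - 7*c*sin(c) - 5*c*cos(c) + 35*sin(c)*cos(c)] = 7*c*sin(c) + 5*c*cos(c) + 10*sin(c) - 70*sin(2*c) - 14*cos(c) + 2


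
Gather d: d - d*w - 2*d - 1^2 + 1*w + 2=d*(-w - 1) + w + 1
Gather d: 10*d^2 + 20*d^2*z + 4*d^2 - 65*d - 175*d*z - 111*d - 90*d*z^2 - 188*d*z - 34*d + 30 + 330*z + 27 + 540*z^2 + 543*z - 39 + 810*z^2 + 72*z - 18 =d^2*(20*z + 14) + d*(-90*z^2 - 363*z - 210) + 1350*z^2 + 945*z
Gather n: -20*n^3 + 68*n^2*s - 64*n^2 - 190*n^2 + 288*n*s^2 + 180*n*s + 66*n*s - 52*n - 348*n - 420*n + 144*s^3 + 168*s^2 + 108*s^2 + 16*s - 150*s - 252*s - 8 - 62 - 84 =-20*n^3 + n^2*(68*s - 254) + n*(288*s^2 + 246*s - 820) + 144*s^3 + 276*s^2 - 386*s - 154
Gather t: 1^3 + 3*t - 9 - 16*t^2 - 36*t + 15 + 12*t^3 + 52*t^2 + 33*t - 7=12*t^3 + 36*t^2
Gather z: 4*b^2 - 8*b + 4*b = 4*b^2 - 4*b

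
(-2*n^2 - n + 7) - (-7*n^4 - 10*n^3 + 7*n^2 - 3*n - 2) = 7*n^4 + 10*n^3 - 9*n^2 + 2*n + 9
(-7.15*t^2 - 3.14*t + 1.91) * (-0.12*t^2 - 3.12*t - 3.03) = 0.858*t^4 + 22.6848*t^3 + 31.2321*t^2 + 3.555*t - 5.7873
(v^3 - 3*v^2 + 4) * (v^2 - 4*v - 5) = v^5 - 7*v^4 + 7*v^3 + 19*v^2 - 16*v - 20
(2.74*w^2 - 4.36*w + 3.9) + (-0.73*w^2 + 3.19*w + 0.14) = 2.01*w^2 - 1.17*w + 4.04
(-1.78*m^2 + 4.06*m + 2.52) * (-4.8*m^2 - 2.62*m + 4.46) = 8.544*m^4 - 14.8244*m^3 - 30.672*m^2 + 11.5052*m + 11.2392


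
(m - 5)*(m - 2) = m^2 - 7*m + 10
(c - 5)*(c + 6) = c^2 + c - 30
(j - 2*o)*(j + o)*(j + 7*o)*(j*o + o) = j^4*o + 6*j^3*o^2 + j^3*o - 9*j^2*o^3 + 6*j^2*o^2 - 14*j*o^4 - 9*j*o^3 - 14*o^4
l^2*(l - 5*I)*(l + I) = l^4 - 4*I*l^3 + 5*l^2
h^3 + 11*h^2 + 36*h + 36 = (h + 2)*(h + 3)*(h + 6)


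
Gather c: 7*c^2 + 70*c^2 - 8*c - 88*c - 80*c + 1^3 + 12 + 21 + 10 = 77*c^2 - 176*c + 44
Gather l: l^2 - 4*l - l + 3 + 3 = l^2 - 5*l + 6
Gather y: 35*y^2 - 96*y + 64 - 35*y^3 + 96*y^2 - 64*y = -35*y^3 + 131*y^2 - 160*y + 64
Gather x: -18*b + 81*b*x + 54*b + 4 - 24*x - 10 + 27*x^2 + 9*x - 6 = 36*b + 27*x^2 + x*(81*b - 15) - 12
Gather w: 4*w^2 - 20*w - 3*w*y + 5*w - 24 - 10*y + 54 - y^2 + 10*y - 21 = 4*w^2 + w*(-3*y - 15) - y^2 + 9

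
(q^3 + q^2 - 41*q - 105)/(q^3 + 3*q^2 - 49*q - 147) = (q + 5)/(q + 7)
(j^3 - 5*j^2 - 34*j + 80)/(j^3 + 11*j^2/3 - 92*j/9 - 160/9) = 9*(j^2 - 10*j + 16)/(9*j^2 - 12*j - 32)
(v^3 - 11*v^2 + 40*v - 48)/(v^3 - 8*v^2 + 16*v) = (v - 3)/v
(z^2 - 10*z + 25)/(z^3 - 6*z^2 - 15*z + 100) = 1/(z + 4)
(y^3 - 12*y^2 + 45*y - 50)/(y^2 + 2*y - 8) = (y^2 - 10*y + 25)/(y + 4)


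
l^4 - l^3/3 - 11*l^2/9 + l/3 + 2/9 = (l - 1)*(l - 2/3)*(l + 1/3)*(l + 1)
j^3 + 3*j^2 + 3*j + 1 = (j + 1)^3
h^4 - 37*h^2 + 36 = (h - 6)*(h - 1)*(h + 1)*(h + 6)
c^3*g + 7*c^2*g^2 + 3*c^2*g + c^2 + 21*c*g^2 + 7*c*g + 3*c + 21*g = (c + 3)*(c + 7*g)*(c*g + 1)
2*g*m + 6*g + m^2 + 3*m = (2*g + m)*(m + 3)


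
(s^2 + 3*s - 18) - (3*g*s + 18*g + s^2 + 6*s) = -3*g*s - 18*g - 3*s - 18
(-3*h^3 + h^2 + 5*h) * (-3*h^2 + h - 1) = 9*h^5 - 6*h^4 - 11*h^3 + 4*h^2 - 5*h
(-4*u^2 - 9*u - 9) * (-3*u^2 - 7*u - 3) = 12*u^4 + 55*u^3 + 102*u^2 + 90*u + 27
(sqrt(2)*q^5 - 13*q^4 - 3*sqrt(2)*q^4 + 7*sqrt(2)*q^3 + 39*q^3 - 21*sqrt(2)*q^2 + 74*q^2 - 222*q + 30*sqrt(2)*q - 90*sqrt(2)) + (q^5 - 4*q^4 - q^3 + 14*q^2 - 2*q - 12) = q^5 + sqrt(2)*q^5 - 17*q^4 - 3*sqrt(2)*q^4 + 7*sqrt(2)*q^3 + 38*q^3 - 21*sqrt(2)*q^2 + 88*q^2 - 224*q + 30*sqrt(2)*q - 90*sqrt(2) - 12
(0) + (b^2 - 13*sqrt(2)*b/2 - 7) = b^2 - 13*sqrt(2)*b/2 - 7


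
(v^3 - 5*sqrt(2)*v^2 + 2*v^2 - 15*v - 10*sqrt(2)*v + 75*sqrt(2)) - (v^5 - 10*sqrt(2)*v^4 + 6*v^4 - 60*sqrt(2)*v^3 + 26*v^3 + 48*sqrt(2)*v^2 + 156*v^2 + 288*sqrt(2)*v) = -v^5 - 6*v^4 + 10*sqrt(2)*v^4 - 25*v^3 + 60*sqrt(2)*v^3 - 154*v^2 - 53*sqrt(2)*v^2 - 298*sqrt(2)*v - 15*v + 75*sqrt(2)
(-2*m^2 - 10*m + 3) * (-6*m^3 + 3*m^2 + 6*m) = 12*m^5 + 54*m^4 - 60*m^3 - 51*m^2 + 18*m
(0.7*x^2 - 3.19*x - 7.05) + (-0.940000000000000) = 0.7*x^2 - 3.19*x - 7.99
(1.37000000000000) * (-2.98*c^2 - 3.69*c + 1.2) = -4.0826*c^2 - 5.0553*c + 1.644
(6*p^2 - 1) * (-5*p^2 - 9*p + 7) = -30*p^4 - 54*p^3 + 47*p^2 + 9*p - 7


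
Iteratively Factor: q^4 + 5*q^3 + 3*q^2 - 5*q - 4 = (q - 1)*(q^3 + 6*q^2 + 9*q + 4) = (q - 1)*(q + 4)*(q^2 + 2*q + 1) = (q - 1)*(q + 1)*(q + 4)*(q + 1)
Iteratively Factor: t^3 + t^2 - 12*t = (t - 3)*(t^2 + 4*t) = t*(t - 3)*(t + 4)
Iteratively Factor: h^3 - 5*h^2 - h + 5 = (h + 1)*(h^2 - 6*h + 5) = (h - 1)*(h + 1)*(h - 5)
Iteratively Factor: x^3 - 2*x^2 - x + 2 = (x - 1)*(x^2 - x - 2) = (x - 1)*(x + 1)*(x - 2)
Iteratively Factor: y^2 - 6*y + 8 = (y - 2)*(y - 4)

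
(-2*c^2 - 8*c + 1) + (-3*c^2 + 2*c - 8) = -5*c^2 - 6*c - 7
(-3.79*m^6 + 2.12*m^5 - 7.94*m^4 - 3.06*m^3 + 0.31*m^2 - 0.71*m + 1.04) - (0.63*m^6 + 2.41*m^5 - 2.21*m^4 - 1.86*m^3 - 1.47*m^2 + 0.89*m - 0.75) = -4.42*m^6 - 0.29*m^5 - 5.73*m^4 - 1.2*m^3 + 1.78*m^2 - 1.6*m + 1.79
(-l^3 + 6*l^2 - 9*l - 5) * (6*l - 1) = -6*l^4 + 37*l^3 - 60*l^2 - 21*l + 5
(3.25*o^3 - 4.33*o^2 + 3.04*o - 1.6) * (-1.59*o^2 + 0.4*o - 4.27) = -5.1675*o^5 + 8.1847*o^4 - 20.4431*o^3 + 22.2491*o^2 - 13.6208*o + 6.832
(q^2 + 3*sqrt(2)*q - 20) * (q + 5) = q^3 + 3*sqrt(2)*q^2 + 5*q^2 - 20*q + 15*sqrt(2)*q - 100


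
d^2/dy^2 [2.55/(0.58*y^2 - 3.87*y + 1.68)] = (-1.71564*y^2 + 11.44746*y + 2.55*(1.16*y - 3.87)*(2.32*y - 7.74) - 4.96944)/(0.58*y^2 - 3.87*y + 1.68)^3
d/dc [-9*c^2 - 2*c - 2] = -18*c - 2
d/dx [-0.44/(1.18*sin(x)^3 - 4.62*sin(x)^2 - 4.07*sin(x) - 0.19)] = (1.5576*sin(x)^2 - 4.0656*sin(x) - 1.7908)*cos(x)/(-1.18*sin(x)^3 + 4.62*sin(x)^2 + 4.07*sin(x) + 0.19)^2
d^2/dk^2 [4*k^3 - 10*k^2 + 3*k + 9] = 24*k - 20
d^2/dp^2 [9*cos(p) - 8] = -9*cos(p)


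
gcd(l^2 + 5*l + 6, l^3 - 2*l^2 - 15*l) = l + 3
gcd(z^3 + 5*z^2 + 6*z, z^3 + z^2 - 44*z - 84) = z + 2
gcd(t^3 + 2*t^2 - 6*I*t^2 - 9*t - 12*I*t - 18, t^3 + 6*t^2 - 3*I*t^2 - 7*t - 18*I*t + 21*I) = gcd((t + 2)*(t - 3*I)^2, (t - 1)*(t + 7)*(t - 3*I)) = t - 3*I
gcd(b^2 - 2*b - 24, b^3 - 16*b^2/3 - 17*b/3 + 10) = b - 6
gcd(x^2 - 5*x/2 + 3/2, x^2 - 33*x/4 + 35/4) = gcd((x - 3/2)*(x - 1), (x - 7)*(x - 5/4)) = 1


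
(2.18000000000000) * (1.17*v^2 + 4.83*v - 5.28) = 2.5506*v^2 + 10.5294*v - 11.5104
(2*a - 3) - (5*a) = -3*a - 3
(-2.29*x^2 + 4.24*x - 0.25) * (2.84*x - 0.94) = -6.5036*x^3 + 14.1942*x^2 - 4.6956*x + 0.235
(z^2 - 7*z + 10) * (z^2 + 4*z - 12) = z^4 - 3*z^3 - 30*z^2 + 124*z - 120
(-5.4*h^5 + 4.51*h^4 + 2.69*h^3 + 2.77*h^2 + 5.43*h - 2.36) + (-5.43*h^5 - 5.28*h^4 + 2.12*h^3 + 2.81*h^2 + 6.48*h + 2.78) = -10.83*h^5 - 0.77*h^4 + 4.81*h^3 + 5.58*h^2 + 11.91*h + 0.42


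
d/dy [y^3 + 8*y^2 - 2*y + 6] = 3*y^2 + 16*y - 2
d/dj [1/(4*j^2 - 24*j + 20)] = (3 - j)/(2*(j^2 - 6*j + 5)^2)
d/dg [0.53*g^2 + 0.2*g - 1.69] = 1.06*g + 0.2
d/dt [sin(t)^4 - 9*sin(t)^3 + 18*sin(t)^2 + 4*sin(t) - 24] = (4*sin(t)^3 - 27*sin(t)^2 + 36*sin(t) + 4)*cos(t)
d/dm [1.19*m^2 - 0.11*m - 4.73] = 2.38*m - 0.11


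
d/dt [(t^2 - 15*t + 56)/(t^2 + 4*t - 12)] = (19*t^2 - 136*t - 44)/(t^4 + 8*t^3 - 8*t^2 - 96*t + 144)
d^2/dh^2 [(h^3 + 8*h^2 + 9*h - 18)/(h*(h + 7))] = 4*(h^3 - 27*h^2 - 189*h - 441)/(h^3*(h^3 + 21*h^2 + 147*h + 343))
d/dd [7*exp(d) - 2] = 7*exp(d)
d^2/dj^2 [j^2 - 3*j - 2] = 2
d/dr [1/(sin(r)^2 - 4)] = -2*sin(r)*cos(r)/(sin(r)^2 - 4)^2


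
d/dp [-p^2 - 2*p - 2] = -2*p - 2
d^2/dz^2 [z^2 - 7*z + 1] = 2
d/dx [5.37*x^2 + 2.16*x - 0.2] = 10.74*x + 2.16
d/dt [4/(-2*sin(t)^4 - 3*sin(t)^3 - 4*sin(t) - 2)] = 4*(8*sin(t)^3 + 9*sin(t)^2 + 4)*cos(t)/(2*sin(t)^4 + 3*sin(t)^3 + 4*sin(t) + 2)^2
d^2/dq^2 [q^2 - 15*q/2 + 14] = 2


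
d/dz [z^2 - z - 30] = 2*z - 1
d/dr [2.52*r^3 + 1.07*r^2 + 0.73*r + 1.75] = 7.56*r^2 + 2.14*r + 0.73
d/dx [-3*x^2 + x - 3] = 1 - 6*x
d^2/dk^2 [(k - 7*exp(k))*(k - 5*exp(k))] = -12*k*exp(k) + 140*exp(2*k) - 24*exp(k) + 2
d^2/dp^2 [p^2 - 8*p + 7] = 2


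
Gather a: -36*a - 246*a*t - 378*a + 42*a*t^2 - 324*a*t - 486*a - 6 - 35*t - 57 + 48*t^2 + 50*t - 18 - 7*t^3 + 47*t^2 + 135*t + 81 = a*(42*t^2 - 570*t - 900) - 7*t^3 + 95*t^2 + 150*t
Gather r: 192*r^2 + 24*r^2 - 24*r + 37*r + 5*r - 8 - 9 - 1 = 216*r^2 + 18*r - 18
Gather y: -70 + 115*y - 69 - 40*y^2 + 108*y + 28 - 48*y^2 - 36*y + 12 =-88*y^2 + 187*y - 99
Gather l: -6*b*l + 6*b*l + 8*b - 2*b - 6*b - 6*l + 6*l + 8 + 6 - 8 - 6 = 0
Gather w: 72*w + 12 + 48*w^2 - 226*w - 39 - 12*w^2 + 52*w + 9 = 36*w^2 - 102*w - 18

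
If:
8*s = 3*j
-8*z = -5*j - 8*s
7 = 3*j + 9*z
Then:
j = 7/12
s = 7/32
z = 7/12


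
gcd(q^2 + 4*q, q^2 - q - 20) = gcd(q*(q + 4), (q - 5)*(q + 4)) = q + 4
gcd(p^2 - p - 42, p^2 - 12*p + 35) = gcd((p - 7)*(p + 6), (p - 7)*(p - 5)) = p - 7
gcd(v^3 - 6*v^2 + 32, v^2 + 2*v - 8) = 1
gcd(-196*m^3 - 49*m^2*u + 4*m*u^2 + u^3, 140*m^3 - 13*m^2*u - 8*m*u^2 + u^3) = -28*m^2 - 3*m*u + u^2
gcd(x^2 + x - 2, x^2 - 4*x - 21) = 1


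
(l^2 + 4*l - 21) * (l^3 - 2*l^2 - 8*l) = l^5 + 2*l^4 - 37*l^3 + 10*l^2 + 168*l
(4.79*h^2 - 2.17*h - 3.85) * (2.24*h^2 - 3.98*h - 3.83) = 10.7296*h^4 - 23.925*h^3 - 18.3331*h^2 + 23.6341*h + 14.7455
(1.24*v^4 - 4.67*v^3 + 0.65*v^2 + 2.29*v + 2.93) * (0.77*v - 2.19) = 0.9548*v^5 - 6.3115*v^4 + 10.7278*v^3 + 0.3398*v^2 - 2.759*v - 6.4167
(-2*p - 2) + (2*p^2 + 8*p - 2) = 2*p^2 + 6*p - 4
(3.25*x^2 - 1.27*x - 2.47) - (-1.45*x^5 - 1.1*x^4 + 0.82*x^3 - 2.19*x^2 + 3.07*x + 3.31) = 1.45*x^5 + 1.1*x^4 - 0.82*x^3 + 5.44*x^2 - 4.34*x - 5.78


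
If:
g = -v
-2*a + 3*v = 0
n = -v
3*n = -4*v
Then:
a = 0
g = 0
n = 0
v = 0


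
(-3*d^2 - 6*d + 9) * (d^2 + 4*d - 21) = -3*d^4 - 18*d^3 + 48*d^2 + 162*d - 189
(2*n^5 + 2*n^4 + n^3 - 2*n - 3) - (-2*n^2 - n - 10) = 2*n^5 + 2*n^4 + n^3 + 2*n^2 - n + 7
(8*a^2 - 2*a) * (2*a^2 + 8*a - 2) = 16*a^4 + 60*a^3 - 32*a^2 + 4*a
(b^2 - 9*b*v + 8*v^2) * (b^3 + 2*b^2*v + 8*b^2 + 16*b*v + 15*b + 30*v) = b^5 - 7*b^4*v + 8*b^4 - 10*b^3*v^2 - 56*b^3*v + 15*b^3 + 16*b^2*v^3 - 80*b^2*v^2 - 105*b^2*v + 128*b*v^3 - 150*b*v^2 + 240*v^3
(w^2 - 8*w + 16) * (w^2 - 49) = w^4 - 8*w^3 - 33*w^2 + 392*w - 784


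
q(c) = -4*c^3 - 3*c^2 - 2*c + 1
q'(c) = -12*c^2 - 6*c - 2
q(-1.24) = 6.49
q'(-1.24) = -13.01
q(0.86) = -5.48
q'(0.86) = -16.04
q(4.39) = -404.01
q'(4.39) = -259.61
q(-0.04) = 1.08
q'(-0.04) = -1.78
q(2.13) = -55.53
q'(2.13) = -69.22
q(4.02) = -315.38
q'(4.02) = -220.04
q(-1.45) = 9.79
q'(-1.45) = -18.53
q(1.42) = -19.34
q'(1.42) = -34.72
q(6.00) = -983.00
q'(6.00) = -470.00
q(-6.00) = 769.00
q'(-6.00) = -398.00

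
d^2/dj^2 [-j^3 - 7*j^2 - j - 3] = -6*j - 14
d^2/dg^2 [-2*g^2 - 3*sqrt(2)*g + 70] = -4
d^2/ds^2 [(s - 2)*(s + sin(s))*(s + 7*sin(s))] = -8*s^2*sin(s) + 16*s*sin(s) + 32*s*cos(s) + 14*s*cos(2*s) + 6*s + 16*sin(s) + 14*sin(2*s) - 32*cos(s) - 28*cos(2*s) - 4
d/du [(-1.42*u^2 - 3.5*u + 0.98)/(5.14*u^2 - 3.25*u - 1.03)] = (22.605*u^2 - 7.1492*u + 6.79)/(26.4196*u^4 - 33.41*u^3 - 0.0259*u^2 + 6.695*u + 1.0609)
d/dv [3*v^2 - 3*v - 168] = 6*v - 3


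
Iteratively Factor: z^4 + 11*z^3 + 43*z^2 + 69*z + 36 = (z + 1)*(z^3 + 10*z^2 + 33*z + 36) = (z + 1)*(z + 4)*(z^2 + 6*z + 9) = (z + 1)*(z + 3)*(z + 4)*(z + 3)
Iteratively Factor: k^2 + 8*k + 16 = (k + 4)*(k + 4)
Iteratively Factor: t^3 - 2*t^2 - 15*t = (t)*(t^2 - 2*t - 15) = t*(t - 5)*(t + 3)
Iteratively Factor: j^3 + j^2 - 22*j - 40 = (j + 2)*(j^2 - j - 20) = (j - 5)*(j + 2)*(j + 4)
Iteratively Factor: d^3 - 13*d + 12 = (d + 4)*(d^2 - 4*d + 3) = (d - 1)*(d + 4)*(d - 3)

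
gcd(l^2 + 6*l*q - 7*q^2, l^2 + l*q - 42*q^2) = l + 7*q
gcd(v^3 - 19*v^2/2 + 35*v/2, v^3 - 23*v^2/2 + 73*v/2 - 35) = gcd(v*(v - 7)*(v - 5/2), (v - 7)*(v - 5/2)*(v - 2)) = v^2 - 19*v/2 + 35/2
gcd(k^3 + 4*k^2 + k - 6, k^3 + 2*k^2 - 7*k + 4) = k - 1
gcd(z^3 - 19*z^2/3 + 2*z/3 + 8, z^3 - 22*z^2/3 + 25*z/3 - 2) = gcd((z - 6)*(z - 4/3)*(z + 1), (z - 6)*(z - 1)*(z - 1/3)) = z - 6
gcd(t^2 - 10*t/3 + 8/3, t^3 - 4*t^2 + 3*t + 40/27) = 1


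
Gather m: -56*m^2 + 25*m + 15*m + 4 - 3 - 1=-56*m^2 + 40*m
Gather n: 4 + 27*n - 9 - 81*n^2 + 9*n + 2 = -81*n^2 + 36*n - 3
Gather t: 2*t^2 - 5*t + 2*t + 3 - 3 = 2*t^2 - 3*t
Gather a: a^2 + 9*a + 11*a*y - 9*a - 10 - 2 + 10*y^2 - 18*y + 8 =a^2 + 11*a*y + 10*y^2 - 18*y - 4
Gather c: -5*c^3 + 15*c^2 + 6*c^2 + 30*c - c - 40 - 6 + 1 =-5*c^3 + 21*c^2 + 29*c - 45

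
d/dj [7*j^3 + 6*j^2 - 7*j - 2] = 21*j^2 + 12*j - 7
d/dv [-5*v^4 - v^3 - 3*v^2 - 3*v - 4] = -20*v^3 - 3*v^2 - 6*v - 3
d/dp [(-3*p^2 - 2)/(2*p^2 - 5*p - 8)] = (15*p^2 + 56*p - 10)/(4*p^4 - 20*p^3 - 7*p^2 + 80*p + 64)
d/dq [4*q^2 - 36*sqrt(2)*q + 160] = 8*q - 36*sqrt(2)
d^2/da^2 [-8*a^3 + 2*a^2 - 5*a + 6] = 4 - 48*a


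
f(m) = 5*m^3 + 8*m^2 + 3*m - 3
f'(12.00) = 2355.00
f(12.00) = 9825.00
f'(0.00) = 3.00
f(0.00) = -3.00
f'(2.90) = 175.55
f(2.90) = 194.92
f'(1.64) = 69.58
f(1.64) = 45.49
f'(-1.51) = 13.04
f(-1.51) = -6.50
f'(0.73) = 22.67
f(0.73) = 5.40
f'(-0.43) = -1.11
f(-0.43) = -3.21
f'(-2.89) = 82.04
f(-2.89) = -65.54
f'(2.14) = 105.93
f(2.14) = 89.06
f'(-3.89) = 167.74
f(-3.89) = -187.93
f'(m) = 15*m^2 + 16*m + 3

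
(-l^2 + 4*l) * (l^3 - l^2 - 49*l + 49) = -l^5 + 5*l^4 + 45*l^3 - 245*l^2 + 196*l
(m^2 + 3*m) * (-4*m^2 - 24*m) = -4*m^4 - 36*m^3 - 72*m^2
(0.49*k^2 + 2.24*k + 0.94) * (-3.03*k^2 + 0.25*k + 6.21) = -1.4847*k^4 - 6.6647*k^3 + 0.7547*k^2 + 14.1454*k + 5.8374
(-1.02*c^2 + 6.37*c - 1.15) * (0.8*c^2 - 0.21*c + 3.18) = -0.816*c^4 + 5.3102*c^3 - 5.5013*c^2 + 20.4981*c - 3.657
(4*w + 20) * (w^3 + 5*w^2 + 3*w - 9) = 4*w^4 + 40*w^3 + 112*w^2 + 24*w - 180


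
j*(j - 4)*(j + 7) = j^3 + 3*j^2 - 28*j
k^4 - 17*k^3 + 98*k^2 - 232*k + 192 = (k - 8)*(k - 4)*(k - 3)*(k - 2)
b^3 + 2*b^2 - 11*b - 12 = (b - 3)*(b + 1)*(b + 4)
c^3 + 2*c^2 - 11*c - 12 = (c - 3)*(c + 1)*(c + 4)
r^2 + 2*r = r*(r + 2)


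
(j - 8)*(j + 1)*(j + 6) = j^3 - j^2 - 50*j - 48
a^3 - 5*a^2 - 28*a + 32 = (a - 8)*(a - 1)*(a + 4)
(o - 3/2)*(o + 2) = o^2 + o/2 - 3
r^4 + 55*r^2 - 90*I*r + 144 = (r - 6*I)*(r - 3*I)*(r + I)*(r + 8*I)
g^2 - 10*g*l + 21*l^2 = (g - 7*l)*(g - 3*l)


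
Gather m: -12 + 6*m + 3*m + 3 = 9*m - 9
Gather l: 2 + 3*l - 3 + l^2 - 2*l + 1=l^2 + l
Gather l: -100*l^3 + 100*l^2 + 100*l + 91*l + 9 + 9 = -100*l^3 + 100*l^2 + 191*l + 18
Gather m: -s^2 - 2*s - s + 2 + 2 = -s^2 - 3*s + 4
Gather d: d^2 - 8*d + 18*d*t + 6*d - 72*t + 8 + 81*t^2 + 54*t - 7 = d^2 + d*(18*t - 2) + 81*t^2 - 18*t + 1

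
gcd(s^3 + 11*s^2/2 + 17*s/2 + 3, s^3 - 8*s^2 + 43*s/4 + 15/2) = s + 1/2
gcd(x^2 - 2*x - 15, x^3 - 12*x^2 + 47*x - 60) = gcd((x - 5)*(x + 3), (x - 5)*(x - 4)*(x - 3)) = x - 5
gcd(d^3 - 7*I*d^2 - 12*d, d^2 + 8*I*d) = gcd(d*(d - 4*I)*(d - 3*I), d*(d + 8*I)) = d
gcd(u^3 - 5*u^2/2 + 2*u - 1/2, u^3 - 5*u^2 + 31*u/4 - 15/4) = u - 1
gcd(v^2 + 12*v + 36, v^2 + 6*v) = v + 6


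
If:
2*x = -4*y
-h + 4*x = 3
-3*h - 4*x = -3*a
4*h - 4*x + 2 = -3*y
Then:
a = 131/63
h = 17/21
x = 20/21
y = -10/21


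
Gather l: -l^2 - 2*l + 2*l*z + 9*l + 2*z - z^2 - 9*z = -l^2 + l*(2*z + 7) - z^2 - 7*z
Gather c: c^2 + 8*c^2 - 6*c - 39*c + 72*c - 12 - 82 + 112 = 9*c^2 + 27*c + 18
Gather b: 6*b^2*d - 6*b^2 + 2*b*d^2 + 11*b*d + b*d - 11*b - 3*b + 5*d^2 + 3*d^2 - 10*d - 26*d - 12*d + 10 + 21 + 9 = b^2*(6*d - 6) + b*(2*d^2 + 12*d - 14) + 8*d^2 - 48*d + 40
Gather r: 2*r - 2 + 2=2*r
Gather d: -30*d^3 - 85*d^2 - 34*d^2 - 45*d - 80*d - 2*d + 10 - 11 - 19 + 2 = -30*d^3 - 119*d^2 - 127*d - 18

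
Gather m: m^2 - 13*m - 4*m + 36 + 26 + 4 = m^2 - 17*m + 66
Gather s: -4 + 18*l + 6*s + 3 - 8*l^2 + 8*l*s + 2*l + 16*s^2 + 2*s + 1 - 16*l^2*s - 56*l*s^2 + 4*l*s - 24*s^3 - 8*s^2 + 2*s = -8*l^2 + 20*l - 24*s^3 + s^2*(8 - 56*l) + s*(-16*l^2 + 12*l + 10)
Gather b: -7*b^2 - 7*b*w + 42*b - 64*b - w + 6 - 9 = -7*b^2 + b*(-7*w - 22) - w - 3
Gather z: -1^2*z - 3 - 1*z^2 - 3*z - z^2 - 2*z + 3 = -2*z^2 - 6*z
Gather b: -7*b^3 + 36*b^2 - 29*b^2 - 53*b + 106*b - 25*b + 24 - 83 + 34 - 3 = -7*b^3 + 7*b^2 + 28*b - 28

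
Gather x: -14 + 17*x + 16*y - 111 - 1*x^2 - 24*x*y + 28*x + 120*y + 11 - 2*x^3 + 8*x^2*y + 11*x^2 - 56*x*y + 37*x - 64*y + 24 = -2*x^3 + x^2*(8*y + 10) + x*(82 - 80*y) + 72*y - 90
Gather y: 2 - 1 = 1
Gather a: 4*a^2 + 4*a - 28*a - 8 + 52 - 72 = 4*a^2 - 24*a - 28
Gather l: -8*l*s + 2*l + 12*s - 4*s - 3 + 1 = l*(2 - 8*s) + 8*s - 2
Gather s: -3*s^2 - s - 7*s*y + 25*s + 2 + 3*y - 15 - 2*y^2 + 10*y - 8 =-3*s^2 + s*(24 - 7*y) - 2*y^2 + 13*y - 21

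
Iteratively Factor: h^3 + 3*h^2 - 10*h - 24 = (h + 2)*(h^2 + h - 12) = (h - 3)*(h + 2)*(h + 4)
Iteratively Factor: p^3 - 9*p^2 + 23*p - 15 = (p - 5)*(p^2 - 4*p + 3) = (p - 5)*(p - 1)*(p - 3)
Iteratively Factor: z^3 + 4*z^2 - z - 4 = (z + 1)*(z^2 + 3*z - 4) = (z - 1)*(z + 1)*(z + 4)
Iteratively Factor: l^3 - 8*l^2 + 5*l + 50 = (l - 5)*(l^2 - 3*l - 10) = (l - 5)*(l + 2)*(l - 5)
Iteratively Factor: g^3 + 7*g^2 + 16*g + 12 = (g + 2)*(g^2 + 5*g + 6) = (g + 2)^2*(g + 3)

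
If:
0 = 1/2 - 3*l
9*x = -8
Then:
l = 1/6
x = -8/9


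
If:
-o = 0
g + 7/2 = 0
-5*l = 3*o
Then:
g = -7/2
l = 0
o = 0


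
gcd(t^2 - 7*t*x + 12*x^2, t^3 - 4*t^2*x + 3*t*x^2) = -t + 3*x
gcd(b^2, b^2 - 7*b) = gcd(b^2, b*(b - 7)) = b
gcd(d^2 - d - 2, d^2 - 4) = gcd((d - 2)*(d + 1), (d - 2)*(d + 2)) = d - 2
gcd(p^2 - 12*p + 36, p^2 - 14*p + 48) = p - 6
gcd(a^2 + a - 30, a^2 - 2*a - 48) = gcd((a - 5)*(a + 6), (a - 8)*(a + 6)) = a + 6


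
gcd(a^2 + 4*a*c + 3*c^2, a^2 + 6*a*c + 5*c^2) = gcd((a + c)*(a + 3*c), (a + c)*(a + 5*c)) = a + c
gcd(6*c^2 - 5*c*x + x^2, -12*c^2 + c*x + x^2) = -3*c + x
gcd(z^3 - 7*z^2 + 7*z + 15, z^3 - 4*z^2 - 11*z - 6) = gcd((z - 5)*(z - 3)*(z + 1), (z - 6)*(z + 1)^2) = z + 1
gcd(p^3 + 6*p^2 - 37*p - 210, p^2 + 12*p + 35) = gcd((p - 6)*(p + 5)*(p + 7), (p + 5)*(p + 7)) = p^2 + 12*p + 35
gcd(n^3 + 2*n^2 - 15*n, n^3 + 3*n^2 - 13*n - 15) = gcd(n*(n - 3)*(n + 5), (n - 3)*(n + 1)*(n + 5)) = n^2 + 2*n - 15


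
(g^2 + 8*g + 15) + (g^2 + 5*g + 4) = 2*g^2 + 13*g + 19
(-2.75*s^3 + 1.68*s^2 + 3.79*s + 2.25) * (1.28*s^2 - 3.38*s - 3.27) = -3.52*s^5 + 11.4454*s^4 + 8.1653*s^3 - 15.4238*s^2 - 19.9983*s - 7.3575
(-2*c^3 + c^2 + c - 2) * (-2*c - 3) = 4*c^4 + 4*c^3 - 5*c^2 + c + 6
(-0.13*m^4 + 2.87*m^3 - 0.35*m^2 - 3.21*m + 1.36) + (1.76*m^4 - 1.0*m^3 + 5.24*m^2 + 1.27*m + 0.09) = 1.63*m^4 + 1.87*m^3 + 4.89*m^2 - 1.94*m + 1.45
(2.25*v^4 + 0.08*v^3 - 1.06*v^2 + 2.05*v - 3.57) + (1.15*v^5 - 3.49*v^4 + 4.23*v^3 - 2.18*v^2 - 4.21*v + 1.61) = 1.15*v^5 - 1.24*v^4 + 4.31*v^3 - 3.24*v^2 - 2.16*v - 1.96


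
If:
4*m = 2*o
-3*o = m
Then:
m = 0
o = 0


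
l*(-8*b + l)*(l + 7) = -8*b*l^2 - 56*b*l + l^3 + 7*l^2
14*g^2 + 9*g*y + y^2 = (2*g + y)*(7*g + y)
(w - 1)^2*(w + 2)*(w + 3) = w^4 + 3*w^3 - 3*w^2 - 7*w + 6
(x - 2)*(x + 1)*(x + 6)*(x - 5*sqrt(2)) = x^4 - 5*sqrt(2)*x^3 + 5*x^3 - 25*sqrt(2)*x^2 - 8*x^2 - 12*x + 40*sqrt(2)*x + 60*sqrt(2)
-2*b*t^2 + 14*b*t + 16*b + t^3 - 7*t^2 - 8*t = (-2*b + t)*(t - 8)*(t + 1)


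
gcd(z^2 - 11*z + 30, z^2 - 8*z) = 1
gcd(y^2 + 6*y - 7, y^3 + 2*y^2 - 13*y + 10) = y - 1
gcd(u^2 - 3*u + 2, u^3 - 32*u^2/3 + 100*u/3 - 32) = u - 2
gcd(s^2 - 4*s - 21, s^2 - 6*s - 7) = s - 7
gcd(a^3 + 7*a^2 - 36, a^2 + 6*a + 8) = 1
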